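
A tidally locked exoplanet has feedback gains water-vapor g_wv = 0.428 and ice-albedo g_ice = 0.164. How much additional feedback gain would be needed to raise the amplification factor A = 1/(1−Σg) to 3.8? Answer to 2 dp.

0.14

Current total gain = 0.592.
Target gain for A = 3.8: g* = 1 − 1/3.8 = 0.7368.
Additional gain needed = 0.7368 − 0.592 = 0.14.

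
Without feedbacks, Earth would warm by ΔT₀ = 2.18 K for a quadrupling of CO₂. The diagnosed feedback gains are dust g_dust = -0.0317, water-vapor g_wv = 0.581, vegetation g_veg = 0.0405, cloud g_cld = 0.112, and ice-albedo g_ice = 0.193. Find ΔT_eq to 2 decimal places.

20.72 K

Total gain g = -0.0317 + 0.581 + 0.0405 + 0.112 + 0.193 = 0.8948.
Amplification A = 1/(1 − 0.8948) = 9.506.
ΔT = 2.18 × 9.506 = 20.72 K.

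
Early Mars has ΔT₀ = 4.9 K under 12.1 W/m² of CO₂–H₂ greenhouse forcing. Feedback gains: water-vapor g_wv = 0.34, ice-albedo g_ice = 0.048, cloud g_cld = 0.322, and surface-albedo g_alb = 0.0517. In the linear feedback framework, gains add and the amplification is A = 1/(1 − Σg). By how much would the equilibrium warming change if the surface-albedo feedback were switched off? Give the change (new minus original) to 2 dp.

Original: g = 0.7617, ΔT = 4.9/(1−0.7617) = 20.5623 K.
Without surface-albedo: g' = 0.71, ΔT' = 4.9/(1−0.71) = 16.8966 K.
Change = 16.8966 − 20.5623 = -3.67 K.

-3.67 K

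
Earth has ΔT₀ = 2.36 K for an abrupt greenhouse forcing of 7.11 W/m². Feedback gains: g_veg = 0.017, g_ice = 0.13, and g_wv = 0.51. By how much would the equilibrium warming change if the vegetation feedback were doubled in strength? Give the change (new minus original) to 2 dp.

0.36 K

Original: g = 0.657, ΔT = 2.36/(1−0.657) = 6.8805 K.
With doubled vegetation: g' = 0.674, ΔT' = 2.36/(1−0.674) = 7.2393 K.
Change = 7.2393 − 6.8805 = 0.36 K.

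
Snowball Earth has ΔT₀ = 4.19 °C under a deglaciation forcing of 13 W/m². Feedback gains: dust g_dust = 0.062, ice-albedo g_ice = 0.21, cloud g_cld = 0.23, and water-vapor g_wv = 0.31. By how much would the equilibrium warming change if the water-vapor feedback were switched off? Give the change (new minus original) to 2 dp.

Original: g = 0.812, ΔT = 4.19/(1−0.812) = 22.2872 °C.
Without water-vapor: g' = 0.502, ΔT' = 4.19/(1−0.502) = 8.4137 °C.
Change = 8.4137 − 22.2872 = -13.87 °C.

-13.87 °C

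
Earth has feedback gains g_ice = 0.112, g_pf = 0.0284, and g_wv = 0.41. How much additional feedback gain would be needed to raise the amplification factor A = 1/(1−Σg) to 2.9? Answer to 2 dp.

Current total gain = 0.5504.
Target gain for A = 2.9: g* = 1 − 1/2.9 = 0.6552.
Additional gain needed = 0.6552 − 0.5504 = 0.10.

0.10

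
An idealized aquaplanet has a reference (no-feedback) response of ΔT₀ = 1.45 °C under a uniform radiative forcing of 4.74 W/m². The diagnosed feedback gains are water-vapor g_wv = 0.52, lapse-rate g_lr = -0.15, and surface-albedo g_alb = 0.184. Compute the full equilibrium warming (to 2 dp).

3.25 °C

Total gain g = 0.52 − 0.15 + 0.184 = 0.554.
Amplification A = 1/(1 − 0.554) = 2.242.
ΔT = 1.45 × 2.242 = 3.25 °C.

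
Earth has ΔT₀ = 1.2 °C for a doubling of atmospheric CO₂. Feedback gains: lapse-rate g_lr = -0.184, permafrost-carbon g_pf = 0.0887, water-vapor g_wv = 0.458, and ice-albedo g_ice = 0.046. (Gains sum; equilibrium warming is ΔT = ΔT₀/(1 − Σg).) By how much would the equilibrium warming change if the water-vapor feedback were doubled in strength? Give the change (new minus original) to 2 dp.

Original: g = 0.4087, ΔT = 1.2/(1−0.4087) = 2.0294 °C.
With doubled water-vapor: g' = 0.8667, ΔT' = 1.2/(1−0.8667) = 9.0023 °C.
Change = 9.0023 − 2.0294 = 6.97 °C.

6.97 °C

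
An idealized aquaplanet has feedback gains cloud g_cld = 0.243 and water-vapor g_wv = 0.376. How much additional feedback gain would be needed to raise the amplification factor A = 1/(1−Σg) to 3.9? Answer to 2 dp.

0.12

Current total gain = 0.619.
Target gain for A = 3.9: g* = 1 − 1/3.9 = 0.7436.
Additional gain needed = 0.7436 − 0.619 = 0.12.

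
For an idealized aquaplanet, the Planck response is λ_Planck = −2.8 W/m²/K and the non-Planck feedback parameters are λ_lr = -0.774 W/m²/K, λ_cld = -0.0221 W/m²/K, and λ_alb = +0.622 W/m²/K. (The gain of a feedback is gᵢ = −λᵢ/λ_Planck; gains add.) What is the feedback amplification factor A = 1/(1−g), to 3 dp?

0.941

Convert to gains: g_lr = -0.774/2.8 = -0.2764; g_cld = -0.0221/2.8 = -0.007893; g_alb = 0.622/2.8 = 0.2221.
Total gain g = -0.062193.
A = 1/(1 + 0.062193) = 0.941.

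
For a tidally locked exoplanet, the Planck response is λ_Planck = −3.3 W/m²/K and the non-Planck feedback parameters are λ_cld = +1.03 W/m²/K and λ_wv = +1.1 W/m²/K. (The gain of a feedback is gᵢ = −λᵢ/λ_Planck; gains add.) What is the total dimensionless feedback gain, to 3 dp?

Convert to gains: g_cld = 1.03/3.3 = 0.3121; g_wv = 1.1/3.3 = 0.3333.
Total gain g = 0.6454.

0.645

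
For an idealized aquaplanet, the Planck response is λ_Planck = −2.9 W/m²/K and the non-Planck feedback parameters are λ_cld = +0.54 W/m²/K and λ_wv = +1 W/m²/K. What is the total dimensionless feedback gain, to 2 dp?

Convert to gains: g_cld = 0.54/2.9 = 0.1862; g_wv = 1/2.9 = 0.3448.
Total gain g = 0.531.

0.53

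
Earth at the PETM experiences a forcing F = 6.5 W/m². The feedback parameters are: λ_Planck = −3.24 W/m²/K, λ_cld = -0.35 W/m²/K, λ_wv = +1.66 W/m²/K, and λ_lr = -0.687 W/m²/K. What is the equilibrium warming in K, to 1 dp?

Net feedback parameter λ = (−3.24) + (-0.35) + (+1.66) + (-0.687) = -2.617 W/m²/K.
ΔT = −F/λ = −6.5/(-2.617) = 2.5 K.

2.5 K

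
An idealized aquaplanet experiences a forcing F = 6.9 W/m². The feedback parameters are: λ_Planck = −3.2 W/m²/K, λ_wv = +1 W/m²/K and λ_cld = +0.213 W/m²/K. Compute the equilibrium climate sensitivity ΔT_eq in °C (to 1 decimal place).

Net feedback parameter λ = (−3.2) + (+1) + (+0.213) = -1.987 W/m²/K.
ΔT = −F/λ = −6.9/(-1.987) = 3.5 °C.

3.5 °C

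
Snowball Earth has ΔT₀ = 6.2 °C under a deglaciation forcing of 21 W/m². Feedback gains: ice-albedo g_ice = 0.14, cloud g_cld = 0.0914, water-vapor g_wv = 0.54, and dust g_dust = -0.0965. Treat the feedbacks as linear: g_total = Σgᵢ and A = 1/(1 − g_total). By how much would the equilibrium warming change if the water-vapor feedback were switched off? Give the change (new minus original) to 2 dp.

Original: g = 0.6749, ΔT = 6.2/(1−0.6749) = 19.0711 °C.
Without water-vapor: g' = 0.1349, ΔT' = 6.2/(1−0.1349) = 7.1668 °C.
Change = 7.1668 − 19.0711 = -11.90 °C.

-11.90 °C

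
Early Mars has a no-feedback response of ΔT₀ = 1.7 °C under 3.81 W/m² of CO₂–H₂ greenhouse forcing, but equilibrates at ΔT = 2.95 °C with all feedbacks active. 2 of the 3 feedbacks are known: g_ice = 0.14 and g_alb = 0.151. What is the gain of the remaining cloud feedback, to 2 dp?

Amplification A = ΔT/ΔT₀ = 2.95/1.7 = 1.735.
Total gain g = 1 − 1/A = 1 − 1/1.735 = 0.4236.
Known gains sum to 0.14 + 0.151 = 0.291.
g_cld = 0.4236 − 0.291 = 0.13.

0.13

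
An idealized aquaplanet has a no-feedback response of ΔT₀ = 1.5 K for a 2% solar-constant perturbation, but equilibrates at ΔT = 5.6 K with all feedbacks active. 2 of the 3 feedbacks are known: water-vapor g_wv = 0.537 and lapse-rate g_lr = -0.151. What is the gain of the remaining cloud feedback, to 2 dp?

0.35

Amplification A = ΔT/ΔT₀ = 5.6/1.5 = 3.733.
Total gain g = 1 − 1/A = 1 − 1/3.733 = 0.7321.
Known gains sum to 0.537 − 0.151 = 0.386.
g_cld = 0.7321 − 0.386 = 0.35.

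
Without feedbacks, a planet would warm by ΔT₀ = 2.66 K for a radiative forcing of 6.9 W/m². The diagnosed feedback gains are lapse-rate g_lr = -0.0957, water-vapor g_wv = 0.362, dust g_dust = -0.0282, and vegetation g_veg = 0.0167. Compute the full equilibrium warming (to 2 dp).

3.57 K

Total gain g = -0.0957 + 0.362 − 0.0282 + 0.0167 = 0.2548.
Amplification A = 1/(1 − 0.2548) = 1.342.
ΔT = 2.66 × 1.342 = 3.57 K.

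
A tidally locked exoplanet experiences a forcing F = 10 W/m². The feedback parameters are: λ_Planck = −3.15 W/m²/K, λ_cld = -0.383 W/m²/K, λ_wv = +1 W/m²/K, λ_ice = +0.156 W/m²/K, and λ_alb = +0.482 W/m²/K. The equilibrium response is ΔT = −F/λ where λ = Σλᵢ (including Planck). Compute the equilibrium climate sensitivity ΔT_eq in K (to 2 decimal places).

Net feedback parameter λ = (−3.15) + (-0.383) + (+1) + (+0.156) + (+0.482) = -1.895 W/m²/K.
ΔT = −F/λ = −10/(-1.895) = 5.28 K.

5.28 K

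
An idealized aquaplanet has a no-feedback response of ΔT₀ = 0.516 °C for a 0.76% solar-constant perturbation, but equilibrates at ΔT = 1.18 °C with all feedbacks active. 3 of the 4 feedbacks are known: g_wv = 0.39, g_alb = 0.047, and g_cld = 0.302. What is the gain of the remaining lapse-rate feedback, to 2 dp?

-0.18

Amplification A = ΔT/ΔT₀ = 1.18/0.516 = 2.287.
Total gain g = 1 − 1/A = 1 − 1/2.287 = 0.5627.
Known gains sum to 0.39 + 0.047 + 0.302 = 0.739.
g_lr = 0.5627 − 0.739 = -0.18.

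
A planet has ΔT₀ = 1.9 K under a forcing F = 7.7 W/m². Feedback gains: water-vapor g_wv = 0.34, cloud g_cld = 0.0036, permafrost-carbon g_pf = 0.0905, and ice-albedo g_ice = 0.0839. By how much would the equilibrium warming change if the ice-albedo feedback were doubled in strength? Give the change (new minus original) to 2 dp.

Original: g = 0.518, ΔT = 1.9/(1−0.518) = 3.9419 K.
With doubled ice-albedo: g' = 0.6019, ΔT' = 1.9/(1−0.6019) = 4.7727 K.
Change = 4.7727 − 3.9419 = 0.83 K.

0.83 K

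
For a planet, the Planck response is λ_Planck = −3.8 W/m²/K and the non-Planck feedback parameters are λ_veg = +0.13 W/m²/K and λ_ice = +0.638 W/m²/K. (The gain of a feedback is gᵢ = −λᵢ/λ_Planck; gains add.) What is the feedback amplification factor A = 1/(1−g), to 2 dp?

Convert to gains: g_veg = 0.13/3.8 = 0.03421; g_ice = 0.638/3.8 = 0.1679.
Total gain g = 0.20211.
A = 1/(1 − 0.20211) = 1.25.

1.25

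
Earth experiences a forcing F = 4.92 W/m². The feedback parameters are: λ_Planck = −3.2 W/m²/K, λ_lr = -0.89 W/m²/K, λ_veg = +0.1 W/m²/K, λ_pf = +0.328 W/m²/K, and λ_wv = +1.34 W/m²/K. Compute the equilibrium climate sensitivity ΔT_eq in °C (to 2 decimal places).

2.12 °C

Net feedback parameter λ = (−3.2) + (-0.89) + (+0.1) + (+0.328) + (+1.34) = -2.322 W/m²/K.
ΔT = −F/λ = −4.92/(-2.322) = 2.12 °C.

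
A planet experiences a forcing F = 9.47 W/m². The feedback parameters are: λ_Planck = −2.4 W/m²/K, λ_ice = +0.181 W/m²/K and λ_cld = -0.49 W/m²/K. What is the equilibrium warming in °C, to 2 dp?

3.50 °C

Net feedback parameter λ = (−2.4) + (+0.181) + (-0.49) = -2.709 W/m²/K.
ΔT = −F/λ = −9.47/(-2.709) = 3.50 °C.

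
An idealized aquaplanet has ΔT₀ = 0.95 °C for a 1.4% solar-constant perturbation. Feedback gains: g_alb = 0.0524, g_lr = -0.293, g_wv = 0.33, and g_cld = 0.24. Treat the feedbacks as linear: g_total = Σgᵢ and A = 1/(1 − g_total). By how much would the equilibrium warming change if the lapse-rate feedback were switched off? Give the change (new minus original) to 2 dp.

Original: g = 0.3294, ΔT = 0.95/(1−0.3294) = 1.4166 °C.
Without lapse-rate: g' = 0.6224, ΔT' = 0.95/(1−0.6224) = 2.5159 °C.
Change = 2.5159 − 1.4166 = 1.10 °C.

1.10 °C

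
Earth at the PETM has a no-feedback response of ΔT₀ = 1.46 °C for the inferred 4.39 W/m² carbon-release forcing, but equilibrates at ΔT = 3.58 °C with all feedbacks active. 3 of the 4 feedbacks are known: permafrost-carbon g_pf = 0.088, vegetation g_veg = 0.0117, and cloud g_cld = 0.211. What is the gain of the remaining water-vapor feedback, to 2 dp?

0.28

Amplification A = ΔT/ΔT₀ = 3.58/1.46 = 2.452.
Total gain g = 1 − 1/A = 1 − 1/2.452 = 0.5922.
Known gains sum to 0.088 + 0.0117 + 0.211 = 0.3107.
g_wv = 0.5922 − 0.3107 = 0.28.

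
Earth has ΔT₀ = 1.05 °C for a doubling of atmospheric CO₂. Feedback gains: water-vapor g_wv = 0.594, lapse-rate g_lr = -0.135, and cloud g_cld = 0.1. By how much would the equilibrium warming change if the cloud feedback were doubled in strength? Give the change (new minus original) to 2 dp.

0.70 °C

Original: g = 0.559, ΔT = 1.05/(1−0.559) = 2.3810 °C.
With doubled cloud: g' = 0.659, ΔT' = 1.05/(1−0.659) = 3.0792 °C.
Change = 3.0792 − 2.3810 = 0.70 °C.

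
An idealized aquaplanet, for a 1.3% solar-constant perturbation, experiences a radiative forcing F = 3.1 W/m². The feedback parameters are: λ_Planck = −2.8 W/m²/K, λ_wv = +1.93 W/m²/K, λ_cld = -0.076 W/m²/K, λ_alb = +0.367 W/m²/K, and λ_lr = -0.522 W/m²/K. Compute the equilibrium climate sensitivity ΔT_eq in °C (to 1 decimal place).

2.8 °C

Net feedback parameter λ = (−2.8) + (+1.93) + (-0.076) + (+0.367) + (-0.522) = -1.101 W/m²/K.
ΔT = −F/λ = −3.1/(-1.101) = 2.8 °C.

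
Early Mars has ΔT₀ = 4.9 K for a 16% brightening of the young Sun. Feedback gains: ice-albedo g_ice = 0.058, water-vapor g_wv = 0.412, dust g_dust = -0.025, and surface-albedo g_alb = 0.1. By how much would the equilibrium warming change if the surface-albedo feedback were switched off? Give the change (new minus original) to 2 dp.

Original: g = 0.545, ΔT = 4.9/(1−0.545) = 10.7692 K.
Without surface-albedo: g' = 0.445, ΔT' = 4.9/(1−0.445) = 8.8288 K.
Change = 8.8288 − 10.7692 = -1.94 K.

-1.94 K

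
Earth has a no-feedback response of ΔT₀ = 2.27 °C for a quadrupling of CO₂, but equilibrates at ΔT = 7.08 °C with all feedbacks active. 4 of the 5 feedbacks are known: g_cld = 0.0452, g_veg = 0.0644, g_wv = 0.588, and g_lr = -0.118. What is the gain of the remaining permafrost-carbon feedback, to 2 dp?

Amplification A = ΔT/ΔT₀ = 7.08/2.27 = 3.119.
Total gain g = 1 − 1/A = 1 − 1/3.119 = 0.6794.
Known gains sum to 0.0452 + 0.0644 + 0.588 − 0.118 = 0.5796.
g_pf = 0.6794 − 0.5796 = 0.10.

0.10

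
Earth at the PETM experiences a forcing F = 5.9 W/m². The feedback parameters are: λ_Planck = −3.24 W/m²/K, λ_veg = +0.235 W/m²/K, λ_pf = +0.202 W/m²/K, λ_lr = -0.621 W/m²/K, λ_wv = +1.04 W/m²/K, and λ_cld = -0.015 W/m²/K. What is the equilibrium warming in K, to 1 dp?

Net feedback parameter λ = (−3.24) + (+0.235) + (+0.202) + (-0.621) + (+1.04) + (-0.015) = -2.399 W/m²/K.
ΔT = −F/λ = −5.9/(-2.399) = 2.5 K.

2.5 K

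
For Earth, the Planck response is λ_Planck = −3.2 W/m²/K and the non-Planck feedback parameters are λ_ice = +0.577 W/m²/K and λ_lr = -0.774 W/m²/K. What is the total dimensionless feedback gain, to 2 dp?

-0.06

Convert to gains: g_ice = 0.577/3.2 = 0.1803; g_lr = -0.774/3.2 = -0.2419.
Total gain g = -0.0616.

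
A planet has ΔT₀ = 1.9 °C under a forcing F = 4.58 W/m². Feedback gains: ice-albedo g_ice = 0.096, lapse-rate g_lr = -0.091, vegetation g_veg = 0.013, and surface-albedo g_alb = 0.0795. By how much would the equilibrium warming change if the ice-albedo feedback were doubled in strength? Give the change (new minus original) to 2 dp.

Original: g = 0.0975, ΔT = 1.9/(1−0.0975) = 2.1053 °C.
With doubled ice-albedo: g' = 0.1935, ΔT' = 1.9/(1−0.1935) = 2.3559 °C.
Change = 2.3559 − 2.1053 = 0.25 °C.

0.25 °C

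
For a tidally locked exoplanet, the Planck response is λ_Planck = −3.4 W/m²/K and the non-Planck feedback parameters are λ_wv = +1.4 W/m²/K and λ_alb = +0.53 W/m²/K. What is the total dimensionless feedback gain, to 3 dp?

0.568

Convert to gains: g_wv = 1.4/3.4 = 0.4118; g_alb = 0.53/3.4 = 0.1559.
Total gain g = 0.5677.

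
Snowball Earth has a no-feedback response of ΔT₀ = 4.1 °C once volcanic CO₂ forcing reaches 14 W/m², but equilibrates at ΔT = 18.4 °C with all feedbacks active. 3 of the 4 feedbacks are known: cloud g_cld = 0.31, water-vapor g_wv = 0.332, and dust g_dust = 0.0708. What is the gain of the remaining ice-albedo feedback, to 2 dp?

Amplification A = ΔT/ΔT₀ = 18.4/4.1 = 4.488.
Total gain g = 1 − 1/A = 1 − 1/4.488 = 0.7772.
Known gains sum to 0.31 + 0.332 + 0.0708 = 0.7128.
g_ice = 0.7772 − 0.7128 = 0.06.

0.06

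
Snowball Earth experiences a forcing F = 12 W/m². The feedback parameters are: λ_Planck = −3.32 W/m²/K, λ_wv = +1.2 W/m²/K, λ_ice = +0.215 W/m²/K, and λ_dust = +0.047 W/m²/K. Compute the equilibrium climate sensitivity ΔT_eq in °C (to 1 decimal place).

6.5 °C

Net feedback parameter λ = (−3.32) + (+1.2) + (+0.215) + (+0.047) = -1.858 W/m²/K.
ΔT = −F/λ = −12/(-1.858) = 6.5 °C.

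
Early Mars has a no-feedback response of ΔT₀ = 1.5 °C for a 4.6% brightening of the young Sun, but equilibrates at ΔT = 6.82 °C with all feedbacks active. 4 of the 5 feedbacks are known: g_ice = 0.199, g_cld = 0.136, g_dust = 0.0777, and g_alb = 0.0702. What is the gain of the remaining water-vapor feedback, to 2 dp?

Amplification A = ΔT/ΔT₀ = 6.82/1.5 = 4.547.
Total gain g = 1 − 1/A = 1 − 1/4.547 = 0.7801.
Known gains sum to 0.199 + 0.136 + 0.0777 + 0.0702 = 0.4829.
g_wv = 0.7801 − 0.4829 = 0.30.

0.30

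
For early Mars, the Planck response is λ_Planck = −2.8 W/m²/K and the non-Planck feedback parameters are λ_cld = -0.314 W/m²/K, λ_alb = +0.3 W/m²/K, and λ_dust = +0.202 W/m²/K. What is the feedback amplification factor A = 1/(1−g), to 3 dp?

Convert to gains: g_cld = -0.314/2.8 = -0.1121; g_alb = 0.3/2.8 = 0.1071; g_dust = 0.202/2.8 = 0.07214.
Total gain g = 0.06714.
A = 1/(1 − 0.06714) = 1.072.

1.072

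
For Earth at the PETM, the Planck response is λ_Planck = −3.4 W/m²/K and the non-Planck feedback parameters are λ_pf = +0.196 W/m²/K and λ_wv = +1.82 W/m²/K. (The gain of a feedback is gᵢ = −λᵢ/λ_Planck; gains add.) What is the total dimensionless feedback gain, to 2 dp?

Convert to gains: g_pf = 0.196/3.4 = 0.05765; g_wv = 1.82/3.4 = 0.5353.
Total gain g = 0.59295.

0.59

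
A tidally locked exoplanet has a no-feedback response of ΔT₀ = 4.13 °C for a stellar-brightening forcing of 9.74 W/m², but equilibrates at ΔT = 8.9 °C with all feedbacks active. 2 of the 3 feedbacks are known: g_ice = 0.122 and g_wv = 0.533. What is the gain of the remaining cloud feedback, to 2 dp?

Amplification A = ΔT/ΔT₀ = 8.9/4.13 = 2.155.
Total gain g = 1 − 1/A = 1 − 1/2.155 = 0.536.
Known gains sum to 0.122 + 0.533 = 0.655.
g_cld = 0.536 − 0.655 = -0.12.

-0.12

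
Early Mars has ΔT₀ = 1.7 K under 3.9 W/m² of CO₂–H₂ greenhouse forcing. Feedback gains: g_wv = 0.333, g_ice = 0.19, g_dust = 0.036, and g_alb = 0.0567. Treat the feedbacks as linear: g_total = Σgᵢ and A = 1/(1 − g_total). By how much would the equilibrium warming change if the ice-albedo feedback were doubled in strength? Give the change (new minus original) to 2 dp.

Original: g = 0.6157, ΔT = 1.7/(1−0.6157) = 4.4236 K.
With doubled ice-albedo: g' = 0.8057, ΔT' = 1.7/(1−0.8057) = 8.7494 K.
Change = 8.7494 − 4.4236 = 4.33 K.

4.33 K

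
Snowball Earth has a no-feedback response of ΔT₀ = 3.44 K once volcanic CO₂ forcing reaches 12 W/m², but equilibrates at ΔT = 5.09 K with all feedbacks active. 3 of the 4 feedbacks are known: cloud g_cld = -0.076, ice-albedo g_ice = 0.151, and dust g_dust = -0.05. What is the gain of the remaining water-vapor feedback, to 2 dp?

0.30

Amplification A = ΔT/ΔT₀ = 5.09/3.44 = 1.48.
Total gain g = 1 − 1/A = 1 − 1/1.48 = 0.3243.
Known gains sum to -0.076 + 0.151 − 0.05 = 0.025.
g_wv = 0.3243 − 0.025 = 0.30.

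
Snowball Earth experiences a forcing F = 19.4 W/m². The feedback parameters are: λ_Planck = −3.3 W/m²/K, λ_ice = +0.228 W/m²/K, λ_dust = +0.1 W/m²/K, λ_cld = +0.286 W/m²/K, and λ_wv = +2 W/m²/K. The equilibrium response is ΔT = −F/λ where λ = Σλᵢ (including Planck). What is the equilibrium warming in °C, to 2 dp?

28.28 °C

Net feedback parameter λ = (−3.3) + (+0.228) + (+0.1) + (+0.286) + (+2) = -0.686 W/m²/K.
ΔT = −F/λ = −19.4/(-0.686) = 28.28 °C.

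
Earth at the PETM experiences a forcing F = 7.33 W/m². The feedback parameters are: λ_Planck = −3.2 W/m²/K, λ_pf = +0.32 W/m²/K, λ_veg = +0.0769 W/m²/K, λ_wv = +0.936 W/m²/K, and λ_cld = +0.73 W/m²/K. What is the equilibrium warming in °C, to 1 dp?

6.4 °C

Net feedback parameter λ = (−3.2) + (+0.32) + (+0.0769) + (+0.936) + (+0.73) = -1.1371 W/m²/K.
ΔT = −F/λ = −7.33/(-1.1371) = 6.4 °C.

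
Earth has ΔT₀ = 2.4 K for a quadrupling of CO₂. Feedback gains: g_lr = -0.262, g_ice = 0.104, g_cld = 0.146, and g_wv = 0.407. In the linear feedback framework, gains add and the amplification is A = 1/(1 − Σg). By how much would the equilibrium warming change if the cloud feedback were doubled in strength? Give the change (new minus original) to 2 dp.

1.26 K

Original: g = 0.395, ΔT = 2.4/(1−0.395) = 3.9669 K.
With doubled cloud: g' = 0.541, ΔT' = 2.4/(1−0.541) = 5.2288 K.
Change = 5.2288 − 3.9669 = 1.26 K.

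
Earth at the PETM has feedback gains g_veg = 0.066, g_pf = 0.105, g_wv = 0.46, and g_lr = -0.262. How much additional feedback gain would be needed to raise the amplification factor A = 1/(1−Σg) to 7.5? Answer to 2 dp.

0.50

Current total gain = 0.369.
Target gain for A = 7.5: g* = 1 − 1/7.5 = 0.8667.
Additional gain needed = 0.8667 − 0.369 = 0.50.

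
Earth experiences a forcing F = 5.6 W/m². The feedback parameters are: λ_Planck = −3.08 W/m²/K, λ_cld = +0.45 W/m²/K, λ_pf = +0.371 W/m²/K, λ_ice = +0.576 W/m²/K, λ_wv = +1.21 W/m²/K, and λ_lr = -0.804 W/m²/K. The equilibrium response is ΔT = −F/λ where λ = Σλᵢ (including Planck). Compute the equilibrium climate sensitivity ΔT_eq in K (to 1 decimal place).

Net feedback parameter λ = (−3.08) + (+0.45) + (+0.371) + (+0.576) + (+1.21) + (-0.804) = -1.277 W/m²/K.
ΔT = −F/λ = −5.6/(-1.277) = 4.4 K.

4.4 K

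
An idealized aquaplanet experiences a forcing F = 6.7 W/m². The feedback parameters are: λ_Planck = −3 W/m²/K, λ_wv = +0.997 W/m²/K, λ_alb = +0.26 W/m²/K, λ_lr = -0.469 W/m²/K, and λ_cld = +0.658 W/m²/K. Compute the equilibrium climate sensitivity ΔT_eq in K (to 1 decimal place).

4.3 K

Net feedback parameter λ = (−3) + (+0.997) + (+0.26) + (-0.469) + (+0.658) = -1.554 W/m²/K.
ΔT = −F/λ = −6.7/(-1.554) = 4.3 K.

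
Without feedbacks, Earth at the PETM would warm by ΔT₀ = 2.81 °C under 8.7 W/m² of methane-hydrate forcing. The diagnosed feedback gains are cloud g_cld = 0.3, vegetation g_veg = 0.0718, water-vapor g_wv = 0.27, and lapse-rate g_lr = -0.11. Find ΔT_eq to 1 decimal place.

Total gain g = 0.3 + 0.0718 + 0.27 − 0.11 = 0.5318.
Amplification A = 1/(1 − 0.5318) = 2.136.
ΔT = 2.81 × 2.136 = 6.0 °C.

6.0 °C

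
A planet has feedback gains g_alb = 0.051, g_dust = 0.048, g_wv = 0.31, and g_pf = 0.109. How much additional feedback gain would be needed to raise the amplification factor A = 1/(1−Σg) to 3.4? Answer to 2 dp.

0.19

Current total gain = 0.518.
Target gain for A = 3.4: g* = 1 − 1/3.4 = 0.7059.
Additional gain needed = 0.7059 − 0.518 = 0.19.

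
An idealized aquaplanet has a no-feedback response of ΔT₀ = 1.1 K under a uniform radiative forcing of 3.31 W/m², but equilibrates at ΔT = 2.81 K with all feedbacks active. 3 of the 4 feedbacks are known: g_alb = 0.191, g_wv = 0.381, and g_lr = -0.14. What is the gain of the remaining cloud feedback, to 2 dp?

0.18

Amplification A = ΔT/ΔT₀ = 2.81/1.1 = 2.555.
Total gain g = 1 − 1/A = 1 − 1/2.555 = 0.6086.
Known gains sum to 0.191 + 0.381 − 0.14 = 0.432.
g_cld = 0.6086 − 0.432 = 0.18.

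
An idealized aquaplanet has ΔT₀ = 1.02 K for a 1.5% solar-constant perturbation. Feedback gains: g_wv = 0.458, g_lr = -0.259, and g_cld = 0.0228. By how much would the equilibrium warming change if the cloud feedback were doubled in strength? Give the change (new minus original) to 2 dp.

Original: g = 0.2218, ΔT = 1.02/(1−0.2218) = 1.3107 K.
With doubled cloud: g' = 0.2446, ΔT' = 1.02/(1−0.2446) = 1.3503 K.
Change = 1.3503 − 1.3107 = 0.04 K.

0.04 K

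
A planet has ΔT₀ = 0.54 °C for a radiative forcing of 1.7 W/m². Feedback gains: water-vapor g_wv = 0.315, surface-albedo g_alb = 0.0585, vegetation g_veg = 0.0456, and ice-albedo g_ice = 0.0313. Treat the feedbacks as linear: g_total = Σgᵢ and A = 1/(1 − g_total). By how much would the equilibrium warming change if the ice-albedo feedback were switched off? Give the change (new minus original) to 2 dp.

Original: g = 0.4504, ΔT = 0.54/(1−0.4504) = 0.9825 °C.
Without ice-albedo: g' = 0.4191, ΔT' = 0.54/(1−0.4191) = 0.9296 °C.
Change = 0.9296 − 0.9825 = -0.05 °C.

-0.05 °C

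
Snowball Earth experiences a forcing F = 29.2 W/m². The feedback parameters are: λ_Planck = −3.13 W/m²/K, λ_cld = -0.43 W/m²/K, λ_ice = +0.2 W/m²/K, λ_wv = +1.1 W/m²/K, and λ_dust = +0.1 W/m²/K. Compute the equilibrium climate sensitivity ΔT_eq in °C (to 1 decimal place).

13.5 °C

Net feedback parameter λ = (−3.13) + (-0.43) + (+0.2) + (+1.1) + (+0.1) = -2.16 W/m²/K.
ΔT = −F/λ = −29.2/(-2.16) = 13.5 °C.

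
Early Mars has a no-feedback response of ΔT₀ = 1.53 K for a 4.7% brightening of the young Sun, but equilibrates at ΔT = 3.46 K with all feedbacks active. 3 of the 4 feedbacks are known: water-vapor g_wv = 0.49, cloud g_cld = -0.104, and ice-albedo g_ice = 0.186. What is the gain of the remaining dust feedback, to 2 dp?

-0.01

Amplification A = ΔT/ΔT₀ = 3.46/1.53 = 2.261.
Total gain g = 1 − 1/A = 1 − 1/2.261 = 0.5577.
Known gains sum to 0.49 − 0.104 + 0.186 = 0.572.
g_dust = 0.5577 − 0.572 = -0.01.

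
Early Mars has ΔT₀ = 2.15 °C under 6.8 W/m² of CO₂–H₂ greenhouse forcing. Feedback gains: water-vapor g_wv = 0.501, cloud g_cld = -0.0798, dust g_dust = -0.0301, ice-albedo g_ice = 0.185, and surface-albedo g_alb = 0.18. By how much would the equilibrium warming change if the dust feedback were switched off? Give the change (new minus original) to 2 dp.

1.24 °C

Original: g = 0.7561, ΔT = 2.15/(1−0.7561) = 8.8151 °C.
Without dust: g' = 0.7862, ΔT' = 2.15/(1−0.7862) = 10.0561 °C.
Change = 10.0561 − 8.8151 = 1.24 °C.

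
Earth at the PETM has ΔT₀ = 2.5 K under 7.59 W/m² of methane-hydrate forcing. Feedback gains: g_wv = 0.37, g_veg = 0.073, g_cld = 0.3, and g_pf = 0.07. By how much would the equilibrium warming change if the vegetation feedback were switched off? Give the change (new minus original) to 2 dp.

-3.75 K

Original: g = 0.813, ΔT = 2.5/(1−0.813) = 13.3690 K.
Without vegetation: g' = 0.74, ΔT' = 2.5/(1−0.74) = 9.6154 K.
Change = 9.6154 − 13.3690 = -3.75 K.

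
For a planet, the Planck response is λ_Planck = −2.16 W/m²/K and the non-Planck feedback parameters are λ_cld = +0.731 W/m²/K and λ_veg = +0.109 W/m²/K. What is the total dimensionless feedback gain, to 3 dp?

0.389

Convert to gains: g_cld = 0.731/2.16 = 0.3384; g_veg = 0.109/2.16 = 0.05046.
Total gain g = 0.38886.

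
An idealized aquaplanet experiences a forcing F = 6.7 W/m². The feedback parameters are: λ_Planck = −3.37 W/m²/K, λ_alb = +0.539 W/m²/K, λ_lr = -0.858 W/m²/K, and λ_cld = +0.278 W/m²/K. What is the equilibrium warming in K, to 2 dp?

1.96 K

Net feedback parameter λ = (−3.37) + (+0.539) + (-0.858) + (+0.278) = -3.411 W/m²/K.
ΔT = −F/λ = −6.7/(-3.411) = 1.96 K.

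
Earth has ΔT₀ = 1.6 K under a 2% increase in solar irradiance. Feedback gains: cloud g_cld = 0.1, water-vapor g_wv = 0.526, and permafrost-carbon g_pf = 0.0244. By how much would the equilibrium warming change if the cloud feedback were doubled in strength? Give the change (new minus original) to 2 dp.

1.83 K

Original: g = 0.6504, ΔT = 1.6/(1−0.6504) = 4.5767 K.
With doubled cloud: g' = 0.7504, ΔT' = 1.6/(1−0.7504) = 6.4103 K.
Change = 6.4103 − 4.5767 = 1.83 K.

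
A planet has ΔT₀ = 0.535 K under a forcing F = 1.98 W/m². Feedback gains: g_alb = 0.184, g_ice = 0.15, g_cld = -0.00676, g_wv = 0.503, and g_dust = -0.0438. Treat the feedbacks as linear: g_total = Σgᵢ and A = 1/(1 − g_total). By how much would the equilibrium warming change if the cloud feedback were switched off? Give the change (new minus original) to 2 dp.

Original: g = 0.78644, ΔT = 0.535/(1−0.78644) = 2.5052 K.
Without cloud: g' = 0.7932, ΔT' = 0.535/(1−0.7932) = 2.5870 K.
Change = 2.5870 − 2.5052 = 0.08 K.

0.08 K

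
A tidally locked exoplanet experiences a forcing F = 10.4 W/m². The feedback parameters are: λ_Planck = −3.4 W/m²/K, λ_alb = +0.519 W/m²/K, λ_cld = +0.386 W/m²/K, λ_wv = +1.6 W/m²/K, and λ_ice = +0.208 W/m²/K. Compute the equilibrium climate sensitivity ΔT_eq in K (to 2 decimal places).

15.14 K

Net feedback parameter λ = (−3.4) + (+0.519) + (+0.386) + (+1.6) + (+0.208) = -0.687 W/m²/K.
ΔT = −F/λ = −10.4/(-0.687) = 15.14 K.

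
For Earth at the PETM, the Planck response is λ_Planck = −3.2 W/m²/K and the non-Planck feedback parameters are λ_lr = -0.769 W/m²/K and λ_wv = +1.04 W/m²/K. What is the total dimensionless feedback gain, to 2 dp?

Convert to gains: g_lr = -0.769/3.2 = -0.2403; g_wv = 1.04/3.2 = 0.325.
Total gain g = 0.0847.

0.08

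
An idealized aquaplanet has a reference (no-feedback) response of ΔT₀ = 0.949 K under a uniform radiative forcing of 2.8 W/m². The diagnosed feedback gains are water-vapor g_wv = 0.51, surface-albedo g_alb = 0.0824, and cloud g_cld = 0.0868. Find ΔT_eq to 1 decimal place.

Total gain g = 0.51 + 0.0824 + 0.0868 = 0.6792.
Amplification A = 1/(1 − 0.6792) = 3.117.
ΔT = 0.949 × 3.117 = 3.0 K.

3.0 K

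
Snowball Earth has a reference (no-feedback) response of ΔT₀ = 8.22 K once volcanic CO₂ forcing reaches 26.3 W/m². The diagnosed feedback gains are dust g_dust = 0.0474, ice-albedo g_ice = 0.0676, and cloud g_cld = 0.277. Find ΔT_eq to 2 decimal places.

Total gain g = 0.0474 + 0.0676 + 0.277 = 0.392.
Amplification A = 1/(1 − 0.392) = 1.645.
ΔT = 8.22 × 1.645 = 13.52 K.

13.52 K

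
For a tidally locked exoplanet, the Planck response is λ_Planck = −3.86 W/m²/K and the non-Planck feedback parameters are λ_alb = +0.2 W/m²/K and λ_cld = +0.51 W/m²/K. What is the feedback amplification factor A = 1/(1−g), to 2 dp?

Convert to gains: g_alb = 0.2/3.86 = 0.05181; g_cld = 0.51/3.86 = 0.1321.
Total gain g = 0.18391.
A = 1/(1 − 0.18391) = 1.23.

1.23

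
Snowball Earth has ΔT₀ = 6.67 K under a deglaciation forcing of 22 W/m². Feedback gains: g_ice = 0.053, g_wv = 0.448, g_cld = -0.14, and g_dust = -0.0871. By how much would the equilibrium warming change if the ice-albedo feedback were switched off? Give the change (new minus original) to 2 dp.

-0.62 K

Original: g = 0.2739, ΔT = 6.67/(1−0.2739) = 9.1861 K.
Without ice-albedo: g' = 0.2209, ΔT' = 6.67/(1−0.2209) = 8.5612 K.
Change = 8.5612 − 9.1861 = -0.62 K.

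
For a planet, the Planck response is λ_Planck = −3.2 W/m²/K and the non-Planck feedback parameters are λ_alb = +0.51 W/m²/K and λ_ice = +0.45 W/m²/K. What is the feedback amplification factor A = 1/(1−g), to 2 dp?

1.43

Convert to gains: g_alb = 0.51/3.2 = 0.1594; g_ice = 0.45/3.2 = 0.1406.
Total gain g = 0.3.
A = 1/(1 − 0.3) = 1.43.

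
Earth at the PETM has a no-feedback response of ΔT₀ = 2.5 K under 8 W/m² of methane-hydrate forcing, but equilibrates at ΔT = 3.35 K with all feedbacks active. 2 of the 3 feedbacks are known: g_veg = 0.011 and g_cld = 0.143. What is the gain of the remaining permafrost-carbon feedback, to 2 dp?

0.10

Amplification A = ΔT/ΔT₀ = 3.35/2.5 = 1.34.
Total gain g = 1 − 1/A = 1 − 1/1.34 = 0.2537.
Known gains sum to 0.011 + 0.143 = 0.154.
g_pf = 0.2537 − 0.154 = 0.10.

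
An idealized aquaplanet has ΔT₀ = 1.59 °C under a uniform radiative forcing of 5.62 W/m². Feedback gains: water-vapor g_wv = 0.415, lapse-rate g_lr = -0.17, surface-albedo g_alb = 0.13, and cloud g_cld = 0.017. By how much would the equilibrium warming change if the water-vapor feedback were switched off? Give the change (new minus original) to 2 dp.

Original: g = 0.392, ΔT = 1.59/(1−0.392) = 2.6151 °C.
Without water-vapor: g' = -0.023, ΔT' = 1.59/(1+0.023) = 1.5543 °C.
Change = 1.5543 − 2.6151 = -1.06 °C.

-1.06 °C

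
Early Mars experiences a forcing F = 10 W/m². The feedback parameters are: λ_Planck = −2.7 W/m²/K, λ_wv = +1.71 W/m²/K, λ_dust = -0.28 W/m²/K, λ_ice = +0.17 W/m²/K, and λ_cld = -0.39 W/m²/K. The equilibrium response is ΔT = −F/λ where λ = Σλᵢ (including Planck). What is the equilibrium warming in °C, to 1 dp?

Net feedback parameter λ = (−2.7) + (+1.71) + (-0.28) + (+0.17) + (-0.39) = -1.49 W/m²/K.
ΔT = −F/λ = −10/(-1.49) = 6.7 °C.

6.7 °C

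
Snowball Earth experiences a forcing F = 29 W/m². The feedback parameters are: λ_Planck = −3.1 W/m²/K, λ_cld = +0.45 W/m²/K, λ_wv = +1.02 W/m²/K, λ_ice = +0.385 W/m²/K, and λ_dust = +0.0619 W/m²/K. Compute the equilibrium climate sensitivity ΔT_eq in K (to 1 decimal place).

Net feedback parameter λ = (−3.1) + (+0.45) + (+1.02) + (+0.385) + (+0.0619) = -1.1831 W/m²/K.
ΔT = −F/λ = −29/(-1.1831) = 24.5 K.

24.5 K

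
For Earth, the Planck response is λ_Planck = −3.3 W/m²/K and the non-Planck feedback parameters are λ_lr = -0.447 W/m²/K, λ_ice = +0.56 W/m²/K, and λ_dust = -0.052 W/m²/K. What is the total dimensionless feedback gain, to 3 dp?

0.018

Convert to gains: g_lr = -0.447/3.3 = -0.1355; g_ice = 0.56/3.3 = 0.1697; g_dust = -0.052/3.3 = -0.01576.
Total gain g = 0.01844.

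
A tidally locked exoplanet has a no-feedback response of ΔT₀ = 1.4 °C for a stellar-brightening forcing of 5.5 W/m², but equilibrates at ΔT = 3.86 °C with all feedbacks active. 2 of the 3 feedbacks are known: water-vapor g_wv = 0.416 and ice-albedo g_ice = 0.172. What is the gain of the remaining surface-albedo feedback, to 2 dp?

0.05

Amplification A = ΔT/ΔT₀ = 3.86/1.4 = 2.757.
Total gain g = 1 − 1/A = 1 − 1/2.757 = 0.6373.
Known gains sum to 0.416 + 0.172 = 0.588.
g_alb = 0.6373 − 0.588 = 0.05.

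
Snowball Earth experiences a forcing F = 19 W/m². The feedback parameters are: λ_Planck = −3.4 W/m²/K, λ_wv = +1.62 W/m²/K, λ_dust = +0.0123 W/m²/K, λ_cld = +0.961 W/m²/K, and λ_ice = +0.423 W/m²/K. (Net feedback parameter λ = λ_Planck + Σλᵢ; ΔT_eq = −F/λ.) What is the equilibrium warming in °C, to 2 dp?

49.52 °C

Net feedback parameter λ = (−3.4) + (+1.62) + (+0.0123) + (+0.961) + (+0.423) = -0.3837 W/m²/K.
ΔT = −F/λ = −19/(-0.3837) = 49.52 °C.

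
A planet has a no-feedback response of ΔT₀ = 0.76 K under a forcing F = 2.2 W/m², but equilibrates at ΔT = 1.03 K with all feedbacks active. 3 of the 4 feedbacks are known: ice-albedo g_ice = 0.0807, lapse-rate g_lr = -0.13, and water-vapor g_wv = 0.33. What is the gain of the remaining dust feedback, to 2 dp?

-0.02

Amplification A = ΔT/ΔT₀ = 1.03/0.76 = 1.355.
Total gain g = 1 − 1/A = 1 − 1/1.355 = 0.262.
Known gains sum to 0.0807 − 0.13 + 0.33 = 0.2807.
g_dust = 0.262 − 0.2807 = -0.02.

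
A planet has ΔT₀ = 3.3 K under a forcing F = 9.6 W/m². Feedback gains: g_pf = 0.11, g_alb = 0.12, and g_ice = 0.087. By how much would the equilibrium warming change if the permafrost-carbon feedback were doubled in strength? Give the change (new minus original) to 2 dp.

0.93 K

Original: g = 0.317, ΔT = 3.3/(1−0.317) = 4.8316 K.
With doubled permafrost-carbon: g' = 0.427, ΔT' = 3.3/(1−0.427) = 5.7592 K.
Change = 5.7592 − 4.8316 = 0.93 K.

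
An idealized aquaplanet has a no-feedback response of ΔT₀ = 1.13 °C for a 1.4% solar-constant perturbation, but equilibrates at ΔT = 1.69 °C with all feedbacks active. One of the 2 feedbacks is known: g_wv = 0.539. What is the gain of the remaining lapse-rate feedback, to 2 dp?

-0.21

Amplification A = ΔT/ΔT₀ = 1.69/1.13 = 1.496.
Total gain g = 1 − 1/A = 1 − 1/1.496 = 0.3316.
The known gain is 0.539.
g_lr = 0.3316 − 0.539 = -0.21.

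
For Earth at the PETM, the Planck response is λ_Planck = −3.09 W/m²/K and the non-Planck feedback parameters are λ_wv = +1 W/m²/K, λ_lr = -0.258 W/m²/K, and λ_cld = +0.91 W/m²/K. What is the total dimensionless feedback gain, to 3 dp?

Convert to gains: g_wv = 1/3.09 = 0.3236; g_lr = -0.258/3.09 = -0.0835; g_cld = 0.91/3.09 = 0.2945.
Total gain g = 0.5346.

0.535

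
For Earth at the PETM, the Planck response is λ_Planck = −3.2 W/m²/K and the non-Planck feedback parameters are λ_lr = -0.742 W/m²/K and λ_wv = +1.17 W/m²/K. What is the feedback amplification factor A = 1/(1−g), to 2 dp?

Convert to gains: g_lr = -0.742/3.2 = -0.2319; g_wv = 1.17/3.2 = 0.3656.
Total gain g = 0.1337.
A = 1/(1 − 0.1337) = 1.15.

1.15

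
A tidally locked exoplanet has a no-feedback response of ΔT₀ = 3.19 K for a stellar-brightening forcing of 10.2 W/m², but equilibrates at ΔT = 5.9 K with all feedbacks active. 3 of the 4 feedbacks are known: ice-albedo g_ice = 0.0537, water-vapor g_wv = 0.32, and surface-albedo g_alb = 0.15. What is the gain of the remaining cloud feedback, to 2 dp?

-0.06

Amplification A = ΔT/ΔT₀ = 5.9/3.19 = 1.85.
Total gain g = 1 − 1/A = 1 − 1/1.85 = 0.4595.
Known gains sum to 0.0537 + 0.32 + 0.15 = 0.5237.
g_cld = 0.4595 − 0.5237 = -0.06.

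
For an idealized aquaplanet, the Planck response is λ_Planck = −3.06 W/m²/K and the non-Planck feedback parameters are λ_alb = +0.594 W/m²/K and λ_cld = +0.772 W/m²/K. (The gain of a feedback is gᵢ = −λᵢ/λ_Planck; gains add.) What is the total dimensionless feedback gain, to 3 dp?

Convert to gains: g_alb = 0.594/3.06 = 0.1941; g_cld = 0.772/3.06 = 0.2523.
Total gain g = 0.4464.

0.446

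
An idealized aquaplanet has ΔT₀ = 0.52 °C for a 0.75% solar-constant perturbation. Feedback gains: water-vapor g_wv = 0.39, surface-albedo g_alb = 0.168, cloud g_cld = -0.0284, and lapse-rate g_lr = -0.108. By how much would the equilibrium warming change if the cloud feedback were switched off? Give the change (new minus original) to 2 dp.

0.05 °C

Original: g = 0.4216, ΔT = 0.52/(1−0.4216) = 0.8990 °C.
Without cloud: g' = 0.45, ΔT' = 0.52/(1−0.45) = 0.9455 °C.
Change = 0.9455 − 0.8990 = 0.05 °C.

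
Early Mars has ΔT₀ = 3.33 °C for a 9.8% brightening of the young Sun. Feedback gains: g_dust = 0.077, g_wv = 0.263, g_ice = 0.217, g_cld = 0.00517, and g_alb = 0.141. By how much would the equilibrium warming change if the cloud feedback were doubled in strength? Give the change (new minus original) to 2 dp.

0.20 °C

Original: g = 0.70317, ΔT = 3.33/(1−0.70317) = 11.2185 °C.
With doubled cloud: g' = 0.70834, ΔT' = 3.33/(1−0.70834) = 11.4174 °C.
Change = 11.4174 − 11.2185 = 0.20 °C.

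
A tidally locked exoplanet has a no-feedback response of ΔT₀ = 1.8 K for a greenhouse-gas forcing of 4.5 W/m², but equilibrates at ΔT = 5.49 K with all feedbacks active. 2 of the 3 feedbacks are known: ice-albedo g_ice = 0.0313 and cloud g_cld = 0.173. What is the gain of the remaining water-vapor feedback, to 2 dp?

Amplification A = ΔT/ΔT₀ = 5.49/1.8 = 3.05.
Total gain g = 1 − 1/A = 1 − 1/3.05 = 0.6721.
Known gains sum to 0.0313 + 0.173 = 0.2043.
g_wv = 0.6721 − 0.2043 = 0.47.

0.47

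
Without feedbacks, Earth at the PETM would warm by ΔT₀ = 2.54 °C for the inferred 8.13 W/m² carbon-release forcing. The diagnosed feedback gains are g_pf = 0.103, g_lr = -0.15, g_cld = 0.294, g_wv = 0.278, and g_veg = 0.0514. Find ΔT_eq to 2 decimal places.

Total gain g = 0.103 − 0.15 + 0.294 + 0.278 + 0.0514 = 0.5764.
Amplification A = 1/(1 − 0.5764) = 2.361.
ΔT = 2.54 × 2.361 = 6.00 °C.

6.00 °C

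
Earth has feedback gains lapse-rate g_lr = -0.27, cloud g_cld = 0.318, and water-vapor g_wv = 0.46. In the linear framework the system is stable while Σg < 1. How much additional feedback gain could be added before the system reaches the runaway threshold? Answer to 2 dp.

0.49

Current total gain = -0.27 + 0.318 + 0.46 = 0.508.
Margin to runaway = 1 − 0.508 = 0.49.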